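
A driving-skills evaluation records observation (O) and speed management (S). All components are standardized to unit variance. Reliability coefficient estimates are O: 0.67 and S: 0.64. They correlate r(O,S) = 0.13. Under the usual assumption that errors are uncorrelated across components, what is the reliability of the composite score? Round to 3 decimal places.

Var(O+S) = 2 + 2·[0.13] = 2 + 0.26 = 2.26.
Under uncorrelated errors the observed covariances equal the true-score covariances, so only the own-variance terms attenuate.
True-score variance = [0.67 + 0.64] + 0.26 = 1.31 + 0.26 = 1.57.
Reliability = 1.57 / 2.26 = 0.695.

0.695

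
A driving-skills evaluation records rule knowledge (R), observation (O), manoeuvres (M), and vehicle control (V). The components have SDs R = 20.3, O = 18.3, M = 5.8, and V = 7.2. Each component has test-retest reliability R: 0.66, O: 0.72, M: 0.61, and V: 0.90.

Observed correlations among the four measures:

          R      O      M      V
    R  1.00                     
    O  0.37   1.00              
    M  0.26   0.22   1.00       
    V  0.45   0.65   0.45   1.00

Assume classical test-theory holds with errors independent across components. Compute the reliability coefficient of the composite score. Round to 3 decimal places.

Var(R+O+M+V) = 20.3² + 18.3² + 5.8² + 7.2² + 2·[20.3·18.3·0.37 + 20.3·5.8·0.26 + 20.3·7.2·0.45 + 18.3·5.8·0.22 + 18.3·7.2·0.65 + 5.8·7.2·0.45] = 832.46 + 723.245 = 1555.7.
Under uncorrelated errors the observed covariances equal the true-score covariances, so only the own-variance terms attenuate.
True-score variance = [20.3²·0.66 + 18.3²·0.72 + 5.8²·0.61 + 7.2²·0.90] + 723.245 = 580.277 + 723.245 = 1303.52.
Reliability = 1303.52 / 1555.7 = 0.838.

0.838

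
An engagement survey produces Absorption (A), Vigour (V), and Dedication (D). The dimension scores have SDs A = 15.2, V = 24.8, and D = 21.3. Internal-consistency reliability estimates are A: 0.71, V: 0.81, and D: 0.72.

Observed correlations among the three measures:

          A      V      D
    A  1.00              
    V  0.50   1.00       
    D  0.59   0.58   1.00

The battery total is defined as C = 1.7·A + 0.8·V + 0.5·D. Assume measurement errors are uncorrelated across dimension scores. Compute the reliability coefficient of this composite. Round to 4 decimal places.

Var(C) = 1.7²·15.2² + 0.8²·24.8² + 0.5²·21.3² + 2·[1.36·15.2·24.8·0.50 + 0.85·15.2·21.3·0.59 + 0.4·24.8·21.3·0.58] = 1174.75 + 1082.5 = 2257.25.
With uncorrelated errors the cross-covariances are all true-score covariance, so they carry over unchanged; only the diagonal terms shrink to ρᵢσᵢ².
True-score variance = [1.7²·15.2²·0.71 + 0.8²·24.8²·0.81 + 0.5²·21.3²·0.72] + 1082.5 = 874.572 + 1082.5 = 1957.07.
Reliability = 1957.07 / 2257.25 = 0.8670.

0.8670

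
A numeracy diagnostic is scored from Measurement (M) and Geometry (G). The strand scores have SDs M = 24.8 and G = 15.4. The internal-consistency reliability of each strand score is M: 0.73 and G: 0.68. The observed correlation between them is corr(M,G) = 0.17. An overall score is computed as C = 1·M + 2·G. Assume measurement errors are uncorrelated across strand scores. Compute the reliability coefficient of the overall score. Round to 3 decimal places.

0.742

Var(C) = 24.8² + 2²·15.4² + 2·[2·24.8·15.4·0.17] = 1563.68 + 259.706 = 1823.39.
With uncorrelated errors the cross-covariances are all true-score covariance, so they carry over unchanged; only the diagonal terms shrink to ρᵢσᵢ².
True-score variance = [24.8²·0.73 + 2²·15.4²·0.68] + 259.706 = 1094.05 + 259.706 = 1353.76.
Reliability = 1353.76 / 1823.39 = 0.742.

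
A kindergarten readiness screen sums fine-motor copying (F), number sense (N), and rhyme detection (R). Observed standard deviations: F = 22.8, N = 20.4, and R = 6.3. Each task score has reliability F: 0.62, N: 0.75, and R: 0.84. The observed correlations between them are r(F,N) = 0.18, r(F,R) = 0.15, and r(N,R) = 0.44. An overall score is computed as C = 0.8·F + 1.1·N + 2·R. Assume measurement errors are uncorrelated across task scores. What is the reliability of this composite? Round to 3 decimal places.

0.810

Var(C) = 0.8²·22.8² + 1.1²·20.4² + 2²·6.3² + 2·[0.88·22.8·20.4·0.18 + 1.6·22.8·6.3·0.15 + 2.2·20.4·6.3·0.44] = 995.011 + 465.112 = 1460.12.
Under uncorrelated errors the observed covariances equal the true-score covariances, so only the own-variance terms attenuate.
True-score variance = [0.8²·22.8²·0.62 + 1.1²·20.4²·0.75 + 2²·6.3²·0.84] + 465.112 = 717.296 + 465.112 = 1182.41.
Reliability = 1182.41 / 1460.12 = 0.810.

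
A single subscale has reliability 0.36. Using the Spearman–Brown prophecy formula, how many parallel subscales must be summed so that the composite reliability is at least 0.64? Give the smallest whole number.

k ≥ ρ*(1−ρ₁)/(ρ₁(1−ρ*)) = 0.64·0.64 / (0.36·0.36) = 3.160.
Smallest integer k = 4.

4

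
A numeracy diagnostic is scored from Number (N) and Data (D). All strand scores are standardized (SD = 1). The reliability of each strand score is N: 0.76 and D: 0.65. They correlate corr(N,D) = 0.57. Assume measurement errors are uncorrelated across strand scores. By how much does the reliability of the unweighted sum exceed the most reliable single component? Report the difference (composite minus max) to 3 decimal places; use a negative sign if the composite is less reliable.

Var(sum) = 2 + 1.14 = 3.14; true-score variance = 1.41 + 1.14 = 2.55; composite reliability = 0.8121.
Max component reliability = 0.7600.
Difference = 0.8121 − 0.7600 = 0.052.

0.052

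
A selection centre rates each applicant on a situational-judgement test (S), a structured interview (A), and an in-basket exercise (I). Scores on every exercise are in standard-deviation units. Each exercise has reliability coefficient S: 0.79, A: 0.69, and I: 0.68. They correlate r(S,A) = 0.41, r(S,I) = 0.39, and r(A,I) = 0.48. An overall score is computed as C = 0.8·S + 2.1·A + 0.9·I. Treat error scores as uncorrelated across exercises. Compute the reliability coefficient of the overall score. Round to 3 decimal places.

Var(C) = 0.8² + 2.1² + 0.9² + 2·[1.68·0.41 + 0.72·0.39 + 1.89·0.48] = 5.86 + 3.7536 = 9.6136.
Under uncorrelated errors the observed covariances equal the true-score covariances, so only the own-variance terms attenuate.
True-score variance = [0.8²·0.79 + 2.1²·0.69 + 0.9²·0.68] + 3.7536 = 4.0993 + 3.7536 = 7.8529.
Reliability = 7.8529 / 9.6136 = 0.817.

0.817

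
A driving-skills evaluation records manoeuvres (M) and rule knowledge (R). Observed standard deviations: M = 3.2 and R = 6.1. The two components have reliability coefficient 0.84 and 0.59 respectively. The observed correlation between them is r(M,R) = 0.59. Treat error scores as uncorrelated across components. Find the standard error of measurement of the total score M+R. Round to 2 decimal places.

Var(total) = 47.45 + 23.0336 = 70.4836.
True-score variance = 30.5555 + 23.0336 = 53.5891, so reliability = 0.7603.
Error variance = 70.4836 − 53.5891 = 16.8945; SEM = √16.8945 = 4.11.

4.11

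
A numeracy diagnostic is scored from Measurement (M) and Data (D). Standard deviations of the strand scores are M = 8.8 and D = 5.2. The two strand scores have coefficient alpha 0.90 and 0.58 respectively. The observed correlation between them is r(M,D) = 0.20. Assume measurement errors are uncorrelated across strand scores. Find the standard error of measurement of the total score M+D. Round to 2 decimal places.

Var(total) = 104.48 + 18.304 = 122.784.
True-score variance = 85.3792 + 18.304 = 103.683, so reliability = 0.8444.
Error variance = 122.784 − 103.683 = 19.1008; SEM = √19.1008 = 4.37.

4.37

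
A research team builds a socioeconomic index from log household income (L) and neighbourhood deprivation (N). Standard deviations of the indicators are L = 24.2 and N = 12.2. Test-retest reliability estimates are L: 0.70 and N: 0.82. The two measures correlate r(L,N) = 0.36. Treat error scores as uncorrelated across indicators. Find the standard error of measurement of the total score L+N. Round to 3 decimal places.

14.230

Var(total) = 734.48 + 212.573 = 947.053.
True-score variance = 531.997 + 212.573 = 744.57, so reliability = 0.7862.
Error variance = 947.053 − 744.57 = 202.483; SEM = √202.483 = 14.230.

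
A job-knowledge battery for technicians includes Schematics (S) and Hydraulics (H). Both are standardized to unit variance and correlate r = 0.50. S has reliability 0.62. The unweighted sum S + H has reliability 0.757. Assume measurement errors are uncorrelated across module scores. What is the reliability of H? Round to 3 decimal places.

0.651

Var(S+H) = 2 + 2·0.50 = 3.000.
True-score variance = ρ_S + ρ_H + 2·0.50, so 0.757 = (0.62 + ρ_H + 1.00) / 3.000.
ρ_H = 0.757·3.000 − 0.62 − 1.00 = 0.651.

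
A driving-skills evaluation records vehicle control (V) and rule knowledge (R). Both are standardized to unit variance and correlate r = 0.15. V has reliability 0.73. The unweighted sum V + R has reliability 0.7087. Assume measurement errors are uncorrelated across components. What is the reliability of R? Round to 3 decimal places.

Var(V+R) = 2 + 2·0.15 = 2.300.
True-score variance = ρ_V + ρ_R + 2·0.15, so 0.7087 = (0.73 + ρ_R + 0.30) / 2.300.
ρ_R = 0.7087·2.300 − 0.73 − 0.30 = 0.600.

0.600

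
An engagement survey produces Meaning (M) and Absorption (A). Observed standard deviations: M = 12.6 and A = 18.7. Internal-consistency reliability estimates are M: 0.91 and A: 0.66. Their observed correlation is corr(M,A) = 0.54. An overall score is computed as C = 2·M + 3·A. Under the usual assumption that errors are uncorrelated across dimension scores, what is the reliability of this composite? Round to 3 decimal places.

Var(C) = 2²·12.6² + 3²·18.7² + 2·[6·12.6·18.7·0.54] = 3782.25 + 1526.82 = 5309.07.
Because errors are independent across components, Cov(Tᵢ,Tⱼ) = Cov(Xᵢ,Xⱼ); the off-diagonal part of the true-score variance is the same as above.
True-score variance = [2²·12.6²·0.91 + 3²·18.7²·0.66] + 1526.82 = 2655.05 + 1526.82 = 4181.86.
Reliability = 4181.86 / 5309.07 = 0.788.

0.788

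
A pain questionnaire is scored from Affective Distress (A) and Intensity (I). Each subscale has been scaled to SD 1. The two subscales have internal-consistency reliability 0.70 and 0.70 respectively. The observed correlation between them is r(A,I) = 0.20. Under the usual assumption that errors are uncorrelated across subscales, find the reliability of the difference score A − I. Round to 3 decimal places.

Var(A−I) = 1 + 1 − 2·0.20 = 2 − 0.4 = 1.6.
Under uncorrelated errors the observed covariances equal the true-score covariances, so only the own-variance terms attenuate.
True-score variance = [0.70 + 0.70] − 0.4 = 1.4 − 0.4 = 1.
Reliability = 1 / 1.6 = 0.625.

0.625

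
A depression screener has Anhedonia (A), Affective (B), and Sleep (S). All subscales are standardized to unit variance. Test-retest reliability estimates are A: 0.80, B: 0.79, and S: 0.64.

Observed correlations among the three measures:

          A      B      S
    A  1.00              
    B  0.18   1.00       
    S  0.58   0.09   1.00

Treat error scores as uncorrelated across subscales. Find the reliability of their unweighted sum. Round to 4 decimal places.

0.8362

Var(A+B+S) = 3 + 2·[0.18 + 0.58 + 0.09] = 3 + 1.7 = 4.7.
With uncorrelated errors the cross-covariances are all true-score covariance, so they carry over unchanged; only the diagonal terms shrink to ρᵢσᵢ².
True-score variance = [0.80 + 0.79 + 0.64] + 1.7 = 2.23 + 1.7 = 3.93.
Reliability = 3.93 / 4.7 = 0.8362.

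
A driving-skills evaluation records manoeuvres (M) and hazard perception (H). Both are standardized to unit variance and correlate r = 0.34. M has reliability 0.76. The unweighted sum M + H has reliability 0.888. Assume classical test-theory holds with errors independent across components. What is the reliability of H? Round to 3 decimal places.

Var(M+H) = 2 + 2·0.34 = 2.680.
True-score variance = ρ_M + ρ_H + 2·0.34, so 0.888 = (0.76 + ρ_H + 0.68) / 2.680.
ρ_H = 0.888·2.680 − 0.76 − 0.68 = 0.940.

0.940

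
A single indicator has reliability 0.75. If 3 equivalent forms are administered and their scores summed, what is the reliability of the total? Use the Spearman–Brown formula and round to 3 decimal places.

ρ_k = kρ / (1 + (k−1)ρ) = 3·0.75 / (1 + 2·0.75) = 2.250 / 2.500 = 0.900.

0.900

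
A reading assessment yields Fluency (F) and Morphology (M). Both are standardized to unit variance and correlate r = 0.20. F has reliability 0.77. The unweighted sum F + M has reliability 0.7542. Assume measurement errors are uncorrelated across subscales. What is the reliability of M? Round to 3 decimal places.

Var(F+M) = 2 + 2·0.20 = 2.400.
True-score variance = ρ_F + ρ_M + 2·0.20, so 0.7542 = (0.77 + ρ_M + 0.40) / 2.400.
ρ_M = 0.7542·2.400 − 0.77 − 0.40 = 0.640.

0.640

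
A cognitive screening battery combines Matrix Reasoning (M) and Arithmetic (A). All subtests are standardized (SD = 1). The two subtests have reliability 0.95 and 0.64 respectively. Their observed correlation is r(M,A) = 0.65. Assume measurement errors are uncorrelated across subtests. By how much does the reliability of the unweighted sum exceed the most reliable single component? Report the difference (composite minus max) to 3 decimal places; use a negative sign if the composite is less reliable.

-0.074

Var(sum) = 2 + 1.3 = 3.3; true-score variance = 1.59 + 1.3 = 2.89; composite reliability = 0.8758.
Max component reliability = 0.9500.
Difference = 0.8758 − 0.9500 = -0.074.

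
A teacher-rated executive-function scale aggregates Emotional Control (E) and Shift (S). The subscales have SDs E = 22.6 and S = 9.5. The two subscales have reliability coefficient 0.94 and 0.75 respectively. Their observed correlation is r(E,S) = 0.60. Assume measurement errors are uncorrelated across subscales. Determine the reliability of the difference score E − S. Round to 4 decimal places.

Var(E−S) = 22.6² + 9.5² − 2·22.6·9.5·0.60 = 601.01 − 257.64 = 343.37.
Because errors are independent across components, Cov(Tᵢ,Tⱼ) = Cov(Xᵢ,Xⱼ); the off-diagonal part of the true-score variance is the same as above.
True-score variance = [22.6²·0.94 + 9.5²·0.75] − 257.64 = 547.802 − 257.64 = 290.162.
Reliability = 290.162 / 343.37 = 0.8450.

0.8450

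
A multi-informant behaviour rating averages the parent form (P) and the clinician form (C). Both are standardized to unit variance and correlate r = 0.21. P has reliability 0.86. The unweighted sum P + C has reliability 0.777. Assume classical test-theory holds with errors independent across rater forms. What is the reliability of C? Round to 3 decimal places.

0.600

Var(P+C) = 2 + 2·0.21 = 2.420.
True-score variance = ρ_P + ρ_C + 2·0.21, so 0.777 = (0.86 + ρ_C + 0.42) / 2.420.
ρ_C = 0.777·2.420 − 0.86 − 0.42 = 0.600.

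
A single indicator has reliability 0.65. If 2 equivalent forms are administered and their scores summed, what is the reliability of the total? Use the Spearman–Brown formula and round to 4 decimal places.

ρ_k = kρ / (1 + (k−1)ρ) = 2·0.65 / (1 + 1·0.65) = 1.300 / 1.650 = 0.7879.

0.7879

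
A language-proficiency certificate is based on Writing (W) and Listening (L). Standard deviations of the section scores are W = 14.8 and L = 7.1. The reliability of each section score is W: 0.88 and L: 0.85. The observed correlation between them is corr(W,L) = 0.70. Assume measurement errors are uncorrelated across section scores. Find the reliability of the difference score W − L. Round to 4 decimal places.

0.7233

Var(W−L) = 14.8² + 7.1² − 2·14.8·7.1·0.70 = 269.45 − 147.112 = 122.338.
Under uncorrelated errors the observed covariances equal the true-score covariances, so only the own-variance terms attenuate.
True-score variance = [14.8²·0.88 + 7.1²·0.85] − 147.112 = 235.604 − 147.112 = 88.4917.
Reliability = 88.4917 / 122.338 = 0.7233.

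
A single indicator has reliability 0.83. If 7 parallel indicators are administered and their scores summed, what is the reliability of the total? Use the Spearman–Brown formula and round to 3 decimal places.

0.972

ρ_k = kρ / (1 + (k−1)ρ) = 7·0.83 / (1 + 6·0.83) = 5.810 / 5.980 = 0.972.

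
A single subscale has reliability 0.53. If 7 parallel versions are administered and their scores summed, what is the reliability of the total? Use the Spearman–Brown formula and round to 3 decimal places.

0.888

ρ_k = kρ / (1 + (k−1)ρ) = 7·0.53 / (1 + 6·0.53) = 3.710 / 4.180 = 0.888.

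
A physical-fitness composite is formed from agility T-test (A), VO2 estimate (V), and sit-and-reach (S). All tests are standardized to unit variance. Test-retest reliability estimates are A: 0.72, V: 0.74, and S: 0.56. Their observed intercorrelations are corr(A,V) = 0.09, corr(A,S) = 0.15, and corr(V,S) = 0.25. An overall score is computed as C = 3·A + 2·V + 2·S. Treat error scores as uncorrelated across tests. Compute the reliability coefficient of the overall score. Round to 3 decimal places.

0.757

Var(C) = 3² + 2² + 2² + 2·[6·0.09 + 6·0.15 + 4·0.25] = 17 + 4.88 = 21.88.
Because errors are independent across components, Cov(Tᵢ,Tⱼ) = Cov(Xᵢ,Xⱼ); the off-diagonal part of the true-score variance is the same as above.
True-score variance = [3²·0.72 + 2²·0.74 + 2²·0.56] + 4.88 = 11.68 + 4.88 = 16.56.
Reliability = 16.56 / 21.88 = 0.757.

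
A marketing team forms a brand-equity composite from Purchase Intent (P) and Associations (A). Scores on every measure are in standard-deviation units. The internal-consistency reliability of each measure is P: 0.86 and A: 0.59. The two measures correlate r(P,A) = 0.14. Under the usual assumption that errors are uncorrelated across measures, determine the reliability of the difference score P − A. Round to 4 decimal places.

Var(P−A) = 1 + 1 − 2·0.14 = 2 − 0.28 = 1.72.
Under uncorrelated errors the observed covariances equal the true-score covariances, so only the own-variance terms attenuate.
True-score variance = [0.86 + 0.59] − 0.28 = 1.45 − 0.28 = 1.17.
Reliability = 1.17 / 1.72 = 0.6802.

0.6802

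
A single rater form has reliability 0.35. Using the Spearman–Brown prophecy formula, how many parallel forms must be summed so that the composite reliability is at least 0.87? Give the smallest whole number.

13

k ≥ ρ*(1−ρ₁)/(ρ₁(1−ρ*)) = 0.87·0.65 / (0.35·0.13) = 12.429.
Smallest integer k = 13.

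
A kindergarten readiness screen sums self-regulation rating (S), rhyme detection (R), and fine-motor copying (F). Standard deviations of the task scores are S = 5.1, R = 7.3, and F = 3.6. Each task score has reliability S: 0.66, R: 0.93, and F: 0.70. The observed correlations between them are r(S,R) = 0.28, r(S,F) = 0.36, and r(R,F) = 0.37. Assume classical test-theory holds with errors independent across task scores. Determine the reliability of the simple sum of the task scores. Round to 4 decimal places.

0.8871

Var(S+R+F) = 5.1² + 7.3² + 3.6² + 2·[5.1·7.3·0.28 + 5.1·3.6·0.36 + 7.3·3.6·0.37] = 92.26 + 53.5152 = 145.775.
With uncorrelated errors the cross-covariances are all true-score covariance, so they carry over unchanged; only the diagonal terms shrink to ρᵢσᵢ².
True-score variance = [5.1²·0.66 + 7.3²·0.93 + 3.6²·0.70] + 53.5152 = 75.7983 + 53.5152 = 129.314.
Reliability = 129.314 / 145.775 = 0.8871.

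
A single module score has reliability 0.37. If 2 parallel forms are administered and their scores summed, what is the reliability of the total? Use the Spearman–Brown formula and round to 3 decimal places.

0.540

ρ_k = kρ / (1 + (k−1)ρ) = 2·0.37 / (1 + 1·0.37) = 0.740 / 1.370 = 0.540.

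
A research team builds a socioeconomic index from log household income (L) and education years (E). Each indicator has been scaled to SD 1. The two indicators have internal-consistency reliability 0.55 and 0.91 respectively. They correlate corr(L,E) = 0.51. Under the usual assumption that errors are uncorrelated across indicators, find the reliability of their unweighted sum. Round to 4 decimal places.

Var(L+E) = 2 + 2·[0.51] = 2 + 1.02 = 3.02.
Under uncorrelated errors the observed covariances equal the true-score covariances, so only the own-variance terms attenuate.
True-score variance = [0.55 + 0.91] + 1.02 = 1.46 + 1.02 = 2.48.
Reliability = 2.48 / 3.02 = 0.8212.

0.8212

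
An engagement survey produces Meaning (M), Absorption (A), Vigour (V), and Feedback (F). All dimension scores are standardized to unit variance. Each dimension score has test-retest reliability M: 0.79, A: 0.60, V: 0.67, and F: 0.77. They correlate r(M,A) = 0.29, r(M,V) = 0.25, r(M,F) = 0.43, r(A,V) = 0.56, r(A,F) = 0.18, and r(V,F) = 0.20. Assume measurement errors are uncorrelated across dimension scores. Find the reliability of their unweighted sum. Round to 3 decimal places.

Var(M+A+V+F) = 4 + 2·[0.29 + 0.25 + 0.43 + 0.56 + 0.18 + 0.20] = 4 + 3.82 = 7.82.
With uncorrelated errors the cross-covariances are all true-score covariance, so they carry over unchanged; only the diagonal terms shrink to ρᵢσᵢ².
True-score variance = [0.79 + 0.60 + 0.67 + 0.77] + 3.82 = 2.83 + 3.82 = 6.65.
Reliability = 6.65 / 7.82 = 0.850.

0.850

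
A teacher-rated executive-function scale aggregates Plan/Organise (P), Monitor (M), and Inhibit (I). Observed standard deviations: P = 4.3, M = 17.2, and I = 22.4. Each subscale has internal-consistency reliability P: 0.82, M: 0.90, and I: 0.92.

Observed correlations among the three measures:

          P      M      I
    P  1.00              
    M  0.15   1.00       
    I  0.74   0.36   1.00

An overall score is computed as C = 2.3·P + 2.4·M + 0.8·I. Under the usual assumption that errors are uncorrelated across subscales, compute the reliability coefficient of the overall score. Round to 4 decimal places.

0.9297

Var(C) = 2.3²·4.3² + 2.4²·17.2² + 0.8²·22.4² + 2·[5.52·4.3·17.2·0.15 + 1.84·4.3·22.4·0.74 + 1.92·17.2·22.4·0.36] = 2122.98 + 917.387 = 3040.36.
Under uncorrelated errors the observed covariances equal the true-score covariances, so only the own-variance terms attenuate.
True-score variance = [2.3²·4.3²·0.82 + 2.4²·17.2²·0.90 + 0.8²·22.4²·0.92] + 917.387 = 1909.28 + 917.387 = 2826.66.
Reliability = 2826.66 / 3040.36 = 0.9297.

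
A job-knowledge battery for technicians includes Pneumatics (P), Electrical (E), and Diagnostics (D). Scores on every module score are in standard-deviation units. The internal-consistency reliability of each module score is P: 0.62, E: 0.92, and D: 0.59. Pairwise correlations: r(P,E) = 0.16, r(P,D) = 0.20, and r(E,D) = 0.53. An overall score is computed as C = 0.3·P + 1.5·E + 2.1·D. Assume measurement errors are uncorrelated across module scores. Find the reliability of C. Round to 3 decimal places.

0.807

Var(C) = 0.3² + 1.5² + 2.1² + 2·[0.45·0.16 + 0.63·0.20 + 3.15·0.53] = 6.75 + 3.735 = 10.485.
Because errors are independent across components, Cov(Tᵢ,Tⱼ) = Cov(Xᵢ,Xⱼ); the off-diagonal part of the true-score variance is the same as above.
True-score variance = [0.3²·0.62 + 1.5²·0.92 + 2.1²·0.59] + 3.735 = 4.7277 + 3.735 = 8.4627.
Reliability = 8.4627 / 10.485 = 0.807.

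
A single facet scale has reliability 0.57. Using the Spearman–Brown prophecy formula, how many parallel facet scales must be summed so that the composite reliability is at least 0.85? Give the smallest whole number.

k ≥ ρ*(1−ρ₁)/(ρ₁(1−ρ*)) = 0.85·0.43 / (0.57·0.15) = 4.275.
Smallest integer k = 5.

5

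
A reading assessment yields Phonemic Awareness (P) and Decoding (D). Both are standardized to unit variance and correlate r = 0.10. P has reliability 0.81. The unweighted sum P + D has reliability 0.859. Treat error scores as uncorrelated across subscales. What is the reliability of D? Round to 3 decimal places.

Var(P+D) = 2 + 2·0.10 = 2.200.
True-score variance = ρ_P + ρ_D + 2·0.10, so 0.859 = (0.81 + ρ_D + 0.20) / 2.200.
ρ_D = 0.859·2.200 − 0.81 − 0.20 = 0.880.

0.880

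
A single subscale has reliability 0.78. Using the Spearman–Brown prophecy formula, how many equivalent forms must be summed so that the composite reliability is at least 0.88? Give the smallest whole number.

3

k ≥ ρ*(1−ρ₁)/(ρ₁(1−ρ*)) = 0.88·0.22 / (0.78·0.12) = 2.068.
Smallest integer k = 3.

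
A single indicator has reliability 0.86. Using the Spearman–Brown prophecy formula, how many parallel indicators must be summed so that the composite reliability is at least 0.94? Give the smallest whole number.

3

k ≥ ρ*(1−ρ₁)/(ρ₁(1−ρ*)) = 0.94·0.14 / (0.86·0.06) = 2.550.
Smallest integer k = 3.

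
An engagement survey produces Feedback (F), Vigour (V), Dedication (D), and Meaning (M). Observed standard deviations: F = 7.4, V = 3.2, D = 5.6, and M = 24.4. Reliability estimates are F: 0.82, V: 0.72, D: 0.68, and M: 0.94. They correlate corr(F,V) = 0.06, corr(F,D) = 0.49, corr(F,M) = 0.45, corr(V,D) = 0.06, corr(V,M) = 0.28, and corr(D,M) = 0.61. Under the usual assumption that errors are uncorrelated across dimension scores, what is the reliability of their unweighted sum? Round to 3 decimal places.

Var(F+V+D+M) = 7.4² + 3.2² + 5.6² + 24.4² + 2·[7.4·3.2·0.06 + 7.4·5.6·0.49 + 7.4·24.4·0.45 + 3.2·5.6·0.06 + 3.2·24.4·0.28 + 5.6·24.4·0.61] = 691.72 + 418.533 = 1110.25.
With uncorrelated errors the cross-covariances are all true-score covariance, so they carry over unchanged; only the diagonal terms shrink to ρᵢσᵢ².
True-score variance = [7.4²·0.82 + 3.2²·0.72 + 5.6²·0.68 + 24.4²·0.94] + 418.533 = 633.239 + 418.533 = 1051.77.
Reliability = 1051.77 / 1110.25 = 0.947.

0.947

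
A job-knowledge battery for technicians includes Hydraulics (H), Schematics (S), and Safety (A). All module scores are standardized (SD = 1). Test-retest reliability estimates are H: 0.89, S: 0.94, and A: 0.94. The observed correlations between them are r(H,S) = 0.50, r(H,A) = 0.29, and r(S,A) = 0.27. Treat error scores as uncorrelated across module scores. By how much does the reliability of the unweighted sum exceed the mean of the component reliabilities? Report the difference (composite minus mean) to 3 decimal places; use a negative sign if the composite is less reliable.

0.032

Var(sum) = 3 + 2.12 = 5.12; true-score variance = 2.77 + 2.12 = 4.89; composite reliability = 0.9551.
Mean component reliability = 0.9233.
Difference = 0.9551 − 0.9233 = 0.032.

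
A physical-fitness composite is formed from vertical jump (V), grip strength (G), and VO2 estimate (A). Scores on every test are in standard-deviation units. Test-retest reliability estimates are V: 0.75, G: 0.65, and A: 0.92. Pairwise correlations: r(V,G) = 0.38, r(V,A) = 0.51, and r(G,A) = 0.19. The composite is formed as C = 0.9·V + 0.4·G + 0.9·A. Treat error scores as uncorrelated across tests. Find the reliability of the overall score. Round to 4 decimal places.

Var(C) = 0.9² + 0.4² + 0.9² + 2·[0.36·0.38 + 0.81·0.51 + 0.36·0.19] = 1.78 + 1.2366 = 3.0166.
Because errors are independent across components, Cov(Tᵢ,Tⱼ) = Cov(Xᵢ,Xⱼ); the off-diagonal part of the true-score variance is the same as above.
True-score variance = [0.9²·0.75 + 0.4²·0.65 + 0.9²·0.92] + 1.2366 = 1.4567 + 1.2366 = 2.6933.
Reliability = 2.6933 / 3.0166 = 0.8928.

0.8928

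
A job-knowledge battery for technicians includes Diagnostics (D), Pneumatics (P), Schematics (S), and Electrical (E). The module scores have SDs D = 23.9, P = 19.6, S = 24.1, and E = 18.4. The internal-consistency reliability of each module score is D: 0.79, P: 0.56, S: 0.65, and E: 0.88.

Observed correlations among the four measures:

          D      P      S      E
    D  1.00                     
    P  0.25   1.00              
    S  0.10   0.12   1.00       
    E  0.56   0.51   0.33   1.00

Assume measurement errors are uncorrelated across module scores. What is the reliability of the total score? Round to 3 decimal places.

Var(D+P+S+E) = 23.9² + 19.6² + 24.1² + 18.4² + 2·[23.9·19.6·0.25 + 23.9·24.1·0.10 + 23.9·18.4·0.56 + 19.6·24.1·0.12 + 19.6·18.4·0.51 + 24.1·18.4·0.33] = 1874.74 + 1615.84 = 3490.58.
With uncorrelated errors the cross-covariances are all true-score covariance, so they carry over unchanged; only the diagonal terms shrink to ρᵢσᵢ².
True-score variance = [23.9²·0.79 + 19.6²·0.56 + 24.1²·0.65 + 18.4²·0.88] + 1615.84 = 1341.84 + 1615.84 = 2957.68.
Reliability = 2957.68 / 3490.58 = 0.847.

0.847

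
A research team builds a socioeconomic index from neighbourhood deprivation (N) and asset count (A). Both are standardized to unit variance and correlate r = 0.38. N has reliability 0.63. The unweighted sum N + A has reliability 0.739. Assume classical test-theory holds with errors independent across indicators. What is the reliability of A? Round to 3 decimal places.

Var(N+A) = 2 + 2·0.38 = 2.760.
True-score variance = ρ_N + ρ_A + 2·0.38, so 0.739 = (0.63 + ρ_A + 0.76) / 2.760.
ρ_A = 0.739·2.760 − 0.63 − 0.76 = 0.650.

0.650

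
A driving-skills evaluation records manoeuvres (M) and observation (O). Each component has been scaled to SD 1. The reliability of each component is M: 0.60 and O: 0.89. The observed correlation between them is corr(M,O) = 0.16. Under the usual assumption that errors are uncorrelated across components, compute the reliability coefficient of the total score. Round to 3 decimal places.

Var(M+O) = 2 + 2·[0.16] = 2 + 0.32 = 2.32.
Under uncorrelated errors the observed covariances equal the true-score covariances, so only the own-variance terms attenuate.
True-score variance = [0.60 + 0.89] + 0.32 = 1.49 + 0.32 = 1.81.
Reliability = 1.81 / 2.32 = 0.780.

0.780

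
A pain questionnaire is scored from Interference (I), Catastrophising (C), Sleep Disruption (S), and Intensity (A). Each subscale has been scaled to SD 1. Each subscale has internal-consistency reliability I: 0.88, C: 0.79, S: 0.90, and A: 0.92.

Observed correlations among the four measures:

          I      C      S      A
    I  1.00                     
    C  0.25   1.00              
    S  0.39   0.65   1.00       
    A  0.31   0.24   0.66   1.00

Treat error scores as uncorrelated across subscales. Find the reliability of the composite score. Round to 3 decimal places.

Var(I+C+S+A) = 4 + 2·[0.25 + 0.39 + 0.31 + 0.65 + 0.24 + 0.66] = 4 + 5 = 9.
Because errors are independent across components, Cov(Tᵢ,Tⱼ) = Cov(Xᵢ,Xⱼ); the off-diagonal part of the true-score variance is the same as above.
True-score variance = [0.88 + 0.79 + 0.90 + 0.92] + 5 = 3.49 + 5 = 8.49.
Reliability = 8.49 / 9 = 0.943.

0.943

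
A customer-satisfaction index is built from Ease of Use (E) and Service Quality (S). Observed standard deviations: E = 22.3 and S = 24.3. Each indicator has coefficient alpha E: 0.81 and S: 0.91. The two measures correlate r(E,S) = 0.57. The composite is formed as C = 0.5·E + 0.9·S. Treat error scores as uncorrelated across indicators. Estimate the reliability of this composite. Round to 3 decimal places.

Var(C) = 0.5²·22.3² + 0.9²·24.3² + 2·[0.45·22.3·24.3·0.57] = 602.619 + 277.99 = 880.609.
With uncorrelated errors the cross-covariances are all true-score covariance, so they carry over unchanged; only the diagonal terms shrink to ρᵢσᵢ².
True-score variance = [0.5²·22.3²·0.81 + 0.9²·24.3²·0.91] + 277.99 = 535.951 + 277.99 = 813.941.
Reliability = 813.941 / 880.609 = 0.924.

0.924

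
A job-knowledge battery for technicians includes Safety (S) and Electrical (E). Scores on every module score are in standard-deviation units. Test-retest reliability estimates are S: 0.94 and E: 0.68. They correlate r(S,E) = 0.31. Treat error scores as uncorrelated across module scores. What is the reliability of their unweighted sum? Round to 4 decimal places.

0.8550

Var(S+E) = 2 + 2·[0.31] = 2 + 0.62 = 2.62.
Because errors are independent across components, Cov(Tᵢ,Tⱼ) = Cov(Xᵢ,Xⱼ); the off-diagonal part of the true-score variance is the same as above.
True-score variance = [0.94 + 0.68] + 0.62 = 1.62 + 0.62 = 2.24.
Reliability = 2.24 / 2.62 = 0.8550.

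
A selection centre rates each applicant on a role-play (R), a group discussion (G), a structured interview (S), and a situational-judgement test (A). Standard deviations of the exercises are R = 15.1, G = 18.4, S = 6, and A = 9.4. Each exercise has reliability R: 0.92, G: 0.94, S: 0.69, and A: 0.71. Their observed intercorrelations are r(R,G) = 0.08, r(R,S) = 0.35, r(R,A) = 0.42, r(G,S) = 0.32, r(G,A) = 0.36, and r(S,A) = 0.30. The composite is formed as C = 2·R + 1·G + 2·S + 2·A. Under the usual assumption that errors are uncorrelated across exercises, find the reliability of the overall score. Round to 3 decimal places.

Var(C) = 2²·15.1² + 18.4² + 2²·6² + 2²·9.4² + 2·[2·15.1·18.4·0.08 + 4·15.1·6·0.35 + 4·15.1·9.4·0.42 + 2·18.4·6·0.32 + 2·18.4·9.4·0.36 + 4·6·9.4·0.30] = 1748.04 + 1345.24 = 3093.28.
Under uncorrelated errors the observed covariances equal the true-score covariances, so only the own-variance terms attenuate.
True-score variance = [2²·15.1²·0.92 + 18.4²·0.94 + 2²·6²·0.69 + 2²·9.4²·0.71] + 1345.24 = 1507.63 + 1345.24 = 2852.87.
Reliability = 2852.87 / 3093.28 = 0.922.

0.922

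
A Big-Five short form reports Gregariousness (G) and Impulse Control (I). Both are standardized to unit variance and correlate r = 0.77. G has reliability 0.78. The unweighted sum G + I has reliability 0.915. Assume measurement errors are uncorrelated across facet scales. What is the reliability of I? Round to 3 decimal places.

Var(G+I) = 2 + 2·0.77 = 3.540.
True-score variance = ρ_G + ρ_I + 2·0.77, so 0.915 = (0.78 + ρ_I + 1.54) / 3.540.
ρ_I = 0.915·3.540 − 0.78 − 1.54 = 0.919.

0.919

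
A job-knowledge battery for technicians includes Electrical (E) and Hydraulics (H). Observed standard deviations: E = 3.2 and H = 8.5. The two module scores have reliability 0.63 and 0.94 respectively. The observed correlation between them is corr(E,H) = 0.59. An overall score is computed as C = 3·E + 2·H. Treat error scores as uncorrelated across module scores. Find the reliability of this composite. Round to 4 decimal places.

0.9103

Var(C) = 3²·3.2² + 2²·8.5² + 2·[6·3.2·8.5·0.59] = 381.16 + 192.576 = 573.736.
Under uncorrelated errors the observed covariances equal the true-score covariances, so only the own-variance terms attenuate.
True-score variance = [3²·3.2²·0.63 + 2²·8.5²·0.94] + 192.576 = 329.721 + 192.576 = 522.297.
Reliability = 522.297 / 573.736 = 0.9103.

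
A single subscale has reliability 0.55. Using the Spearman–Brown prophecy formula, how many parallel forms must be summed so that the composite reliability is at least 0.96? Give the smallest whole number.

k ≥ ρ*(1−ρ₁)/(ρ₁(1−ρ*)) = 0.96·0.45 / (0.55·0.04) = 19.636.
Smallest integer k = 20.

20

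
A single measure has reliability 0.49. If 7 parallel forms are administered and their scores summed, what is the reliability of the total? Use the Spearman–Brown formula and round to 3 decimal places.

ρ_k = kρ / (1 + (k−1)ρ) = 7·0.49 / (1 + 6·0.49) = 3.430 / 3.940 = 0.871.

0.871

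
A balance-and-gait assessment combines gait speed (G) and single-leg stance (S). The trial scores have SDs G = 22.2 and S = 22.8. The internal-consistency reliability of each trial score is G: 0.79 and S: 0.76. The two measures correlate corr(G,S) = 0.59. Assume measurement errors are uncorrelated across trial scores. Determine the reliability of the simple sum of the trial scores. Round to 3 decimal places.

0.858

Var(G+S) = 22.2² + 22.8² + 2·[22.2·22.8·0.59] = 1012.68 + 597.269 = 1609.95.
Under uncorrelated errors the observed covariances equal the true-score covariances, so only the own-variance terms attenuate.
True-score variance = [22.2²·0.79 + 22.8²·0.76] + 597.269 = 784.422 + 597.269 = 1381.69.
Reliability = 1381.69 / 1609.95 = 0.858.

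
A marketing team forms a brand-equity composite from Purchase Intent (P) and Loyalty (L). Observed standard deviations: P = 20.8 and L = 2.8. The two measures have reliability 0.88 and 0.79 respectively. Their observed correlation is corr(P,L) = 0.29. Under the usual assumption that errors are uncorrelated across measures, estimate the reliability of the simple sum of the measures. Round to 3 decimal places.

Var(P+L) = 20.8² + 2.8² + 2·[20.8·2.8·0.29] = 440.48 + 33.7792 = 474.259.
Because errors are independent across components, Cov(Tᵢ,Tⱼ) = Cov(Xᵢ,Xⱼ); the off-diagonal part of the true-score variance is the same as above.
True-score variance = [20.8²·0.88 + 2.8²·0.79] + 33.7792 = 386.917 + 33.7792 = 420.696.
Reliability = 420.696 / 474.259 = 0.887.

0.887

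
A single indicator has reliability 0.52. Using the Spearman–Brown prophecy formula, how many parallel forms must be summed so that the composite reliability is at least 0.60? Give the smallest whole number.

2

k ≥ ρ*(1−ρ₁)/(ρ₁(1−ρ*)) = 0.60·0.48 / (0.52·0.40) = 1.385.
Smallest integer k = 2.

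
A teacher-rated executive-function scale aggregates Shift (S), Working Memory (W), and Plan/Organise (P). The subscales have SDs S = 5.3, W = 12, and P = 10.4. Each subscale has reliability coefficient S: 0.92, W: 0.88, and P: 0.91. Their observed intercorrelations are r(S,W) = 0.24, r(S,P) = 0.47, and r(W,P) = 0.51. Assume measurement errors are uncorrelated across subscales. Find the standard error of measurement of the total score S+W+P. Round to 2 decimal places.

Var(total) = 280.25 + 209.637 = 489.887.
True-score variance = 250.988 + 209.637 = 460.625, so reliability = 0.9403.
Error variance = 489.887 − 460.625 = 29.2616; SEM = √29.2616 = 5.41.

5.41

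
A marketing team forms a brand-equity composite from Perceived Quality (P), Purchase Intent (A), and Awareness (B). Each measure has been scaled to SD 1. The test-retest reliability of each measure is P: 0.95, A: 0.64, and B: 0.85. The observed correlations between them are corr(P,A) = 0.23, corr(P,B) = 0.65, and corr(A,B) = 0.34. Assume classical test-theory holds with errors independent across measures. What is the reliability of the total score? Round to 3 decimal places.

Var(P+A+B) = 3 + 2·[0.23 + 0.65 + 0.34] = 3 + 2.44 = 5.44.
Because errors are independent across components, Cov(Tᵢ,Tⱼ) = Cov(Xᵢ,Xⱼ); the off-diagonal part of the true-score variance is the same as above.
True-score variance = [0.95 + 0.64 + 0.85] + 2.44 = 2.44 + 2.44 = 4.88.
Reliability = 4.88 / 5.44 = 0.897.

0.897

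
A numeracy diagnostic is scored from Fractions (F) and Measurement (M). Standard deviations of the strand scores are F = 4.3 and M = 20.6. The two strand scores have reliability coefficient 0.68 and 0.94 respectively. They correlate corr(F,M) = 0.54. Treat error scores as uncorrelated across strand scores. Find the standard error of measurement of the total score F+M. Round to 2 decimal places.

5.60

Var(total) = 442.85 + 95.6664 = 538.516.
True-score variance = 411.472 + 95.6664 = 507.138, so reliability = 0.9417.
Error variance = 538.516 − 507.138 = 31.3784; SEM = √31.3784 = 5.60.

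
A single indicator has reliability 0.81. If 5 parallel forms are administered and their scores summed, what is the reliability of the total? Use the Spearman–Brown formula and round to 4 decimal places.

ρ_k = kρ / (1 + (k−1)ρ) = 5·0.81 / (1 + 4·0.81) = 4.050 / 4.240 = 0.9552.

0.9552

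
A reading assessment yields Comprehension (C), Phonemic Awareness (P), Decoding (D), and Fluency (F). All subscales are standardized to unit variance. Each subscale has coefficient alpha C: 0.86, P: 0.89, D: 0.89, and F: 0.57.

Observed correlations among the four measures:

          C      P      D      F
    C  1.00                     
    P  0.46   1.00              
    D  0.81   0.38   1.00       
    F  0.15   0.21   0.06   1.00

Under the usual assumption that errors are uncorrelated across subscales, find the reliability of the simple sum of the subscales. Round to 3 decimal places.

Var(C+P+D+F) = 4 + 2·[0.46 + 0.81 + 0.15 + 0.38 + 0.21 + 0.06] = 4 + 4.14 = 8.14.
With uncorrelated errors the cross-covariances are all true-score covariance, so they carry over unchanged; only the diagonal terms shrink to ρᵢσᵢ².
True-score variance = [0.86 + 0.89 + 0.89 + 0.57] + 4.14 = 3.21 + 4.14 = 7.35.
Reliability = 7.35 / 8.14 = 0.903.

0.903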